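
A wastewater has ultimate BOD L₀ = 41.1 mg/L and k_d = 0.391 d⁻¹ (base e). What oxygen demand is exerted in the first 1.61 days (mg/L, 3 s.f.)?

y_t = L₀(1 − e^(−k_d t)) = 41.1 × (1 − e^(−0.391×1.61))
= 41.1 × (1 − 0.5329) = 41.1 × 0.4671 = 19.20 mg/L.

y ≈ 19.2 mg/L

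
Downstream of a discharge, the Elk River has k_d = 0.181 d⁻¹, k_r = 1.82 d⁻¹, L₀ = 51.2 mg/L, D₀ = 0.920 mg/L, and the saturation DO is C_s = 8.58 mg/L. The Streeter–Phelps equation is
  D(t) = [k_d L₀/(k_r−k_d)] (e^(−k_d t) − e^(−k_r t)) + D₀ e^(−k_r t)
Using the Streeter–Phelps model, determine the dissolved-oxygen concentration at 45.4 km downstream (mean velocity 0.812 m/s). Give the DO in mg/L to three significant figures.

Travel time t = x/v = 45.4 km / (0.812 m/s) = 45400 m / 0.812 m/s = 55910 s = 0.6471 d.
k_d L₀/(k_r−k_d) = 0.181×51.2/(1.82−0.181) = 9.267/1.639 = 5.654 mg/L.
e^(−k_d t) = e^(−0.181×0.6471) = 0.8895; e^(−k_r t) = e^(−1.82×0.6471) = 0.3080.
D = 5.654 × (0.8895 − 0.3080) + 0.920 × 0.3080 = 3.288 + 0.2833 = 3.571 mg/L.
DO = C_s − D = 8.58 − 3.571 = 5.009 mg/L.

DO ≈ 5.01 mg/L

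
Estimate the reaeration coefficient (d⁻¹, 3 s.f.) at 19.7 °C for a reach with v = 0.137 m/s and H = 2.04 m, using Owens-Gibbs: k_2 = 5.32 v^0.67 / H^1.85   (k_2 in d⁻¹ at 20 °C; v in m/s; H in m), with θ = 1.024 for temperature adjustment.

k_2 ≈ 0.373 d⁻¹

k_2(20) = 5.32 × 0.137^0.67 / 2.04^1.85 = 5.32 × 0.2640 / 3.740 = 0.3756 d⁻¹.
k_2(19.7) = 0.3756 × 1.024^(19.7−20) = 0.3756 × 0.9929 = 0.3729 d⁻¹.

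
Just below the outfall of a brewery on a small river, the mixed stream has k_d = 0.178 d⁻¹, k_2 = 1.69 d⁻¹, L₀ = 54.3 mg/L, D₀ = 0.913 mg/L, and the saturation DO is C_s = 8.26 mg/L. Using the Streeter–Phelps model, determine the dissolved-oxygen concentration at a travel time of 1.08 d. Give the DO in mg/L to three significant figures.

DO ≈ 3.87 mg/L

k_d L₀/(k_2−k_d) = 0.178×54.3/(1.69−0.178) = 9.665/1.512 = 6.392 mg/L.
e^(−k_d t) = e^(−0.178×1.080) = 0.8251; e^(−k_2 t) = e^(−1.69×1.080) = 0.1612.
D = 6.392 × (0.8251 − 0.1612) + 0.913 × 0.1612 = 4.244 + 0.1472 = 4.391 mg/L.
DO = C_s − D = 8.26 − 4.391 = 3.869 mg/L.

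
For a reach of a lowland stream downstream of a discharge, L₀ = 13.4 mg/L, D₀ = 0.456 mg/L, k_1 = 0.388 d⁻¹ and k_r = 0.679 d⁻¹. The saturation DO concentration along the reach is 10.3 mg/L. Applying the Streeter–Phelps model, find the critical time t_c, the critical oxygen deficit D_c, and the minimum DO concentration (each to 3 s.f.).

t_c = [1/(k_r−k_1)] ln[(k_r/k_1)(1 − D₀(k_r−k_1)/(k_1 L₀))]
= [1/(0.679−0.388)] ln[(0.679/0.388)(1 − 0.456×0.2910/(0.388×13.4))]
= (1/0.2910) ln[1.750 × 0.9745] = 3.436 × ln(1.705) = 3.436 × 0.5338 = 1.834 d.
D_c = (k_1/k_r) L₀ e^(−k_1 t_c) = (0.388/0.679) × 13.4 × e^(−0.388×1.834) = 0.5714 × 13.4 × 0.4908 = 3.758 mg/L.
Minimum DO = C_s − D_c = 10.3 − 3.758 = 6.542 mg/L.

t_c ≈ 1.83 d; D_c ≈ 3.76 mg/L; min DO ≈ 6.54 mg/L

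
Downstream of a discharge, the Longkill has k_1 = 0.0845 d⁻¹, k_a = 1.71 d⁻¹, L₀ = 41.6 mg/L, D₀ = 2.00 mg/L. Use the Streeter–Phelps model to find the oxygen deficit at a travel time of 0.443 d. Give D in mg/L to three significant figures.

k_1 L₀/(k_a−k_1) = 0.0845×41.6/(1.71−0.0845) = 3.515/1.625 = 2.163 mg/L.
e^(−k_1 t) = e^(−0.0845×0.4430) = 0.9633; e^(−k_a t) = e^(−1.71×0.4430) = 0.4688.
D = 2.163 × (0.9633 − 0.4688) + 2.00 × 0.4688 = 1.069 + 0.9376 = 2.007 mg/L.

D ≈ 2.01 mg/L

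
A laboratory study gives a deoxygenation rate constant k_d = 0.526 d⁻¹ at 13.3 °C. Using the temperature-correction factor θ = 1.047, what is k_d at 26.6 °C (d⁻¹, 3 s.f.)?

k_d ≈ 0.969 d⁻¹

k_d(T₂) = k_d(T₁) · θ^(T₂−T₁) = 0.526 × 1.047^(26.6−13.3)
= 0.526 × 1.047^13.3 = 0.526 × 1.842 = 0.9689 d⁻¹.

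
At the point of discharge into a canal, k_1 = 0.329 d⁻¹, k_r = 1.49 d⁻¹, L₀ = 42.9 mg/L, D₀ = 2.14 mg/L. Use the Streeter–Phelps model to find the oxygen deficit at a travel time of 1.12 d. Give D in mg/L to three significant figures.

D ≈ 6.52 mg/L

k_1 L₀/(k_r−k_1) = 0.329×42.9/(1.49−0.329) = 14.11/1.161 = 12.16 mg/L.
e^(−k_1 t) = e^(−0.329×1.120) = 0.6918; e^(−k_r t) = e^(−1.49×1.120) = 0.1885.
D = 12.16 × (0.6918 − 0.1885) + 2.14 × 0.1885 = 6.119 + 0.4033 = 6.522 mg/L.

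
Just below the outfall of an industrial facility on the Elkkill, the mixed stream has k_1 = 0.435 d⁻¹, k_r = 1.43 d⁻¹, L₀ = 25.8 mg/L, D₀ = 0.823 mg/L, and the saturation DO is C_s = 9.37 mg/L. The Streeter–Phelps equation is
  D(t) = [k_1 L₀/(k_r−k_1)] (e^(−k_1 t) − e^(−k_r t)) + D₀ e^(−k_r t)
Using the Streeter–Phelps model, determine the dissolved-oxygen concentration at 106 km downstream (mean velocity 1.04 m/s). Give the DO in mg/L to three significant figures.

Travel time t = x/v = 106 km / (1.04 m/s) = 106000 m / 1.04 m/s = 101900 s = 1.180 d.
k_1 L₀/(k_r−k_1) = 0.435×25.8/(1.43−0.435) = 11.22/0.9950 = 11.28 mg/L.
e^(−k_1 t) = e^(−0.435×1.180) = 0.5986; e^(−k_r t) = e^(−1.43×1.180) = 0.1851.
D = 11.28 × (0.5986 − 0.1851) + 0.823 × 0.1851 = 4.664 + 0.1523 = 4.817 mg/L.
DO = C_s − D = 9.37 − 4.817 = 4.553 mg/L.

DO ≈ 4.55 mg/L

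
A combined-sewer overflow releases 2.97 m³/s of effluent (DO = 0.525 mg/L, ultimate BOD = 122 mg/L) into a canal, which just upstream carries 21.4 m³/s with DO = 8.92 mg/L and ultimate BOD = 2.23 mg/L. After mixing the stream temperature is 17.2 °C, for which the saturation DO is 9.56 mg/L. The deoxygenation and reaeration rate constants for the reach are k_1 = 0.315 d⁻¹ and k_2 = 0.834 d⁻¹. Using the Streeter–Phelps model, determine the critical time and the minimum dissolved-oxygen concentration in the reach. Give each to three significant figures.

t_c ≈ 1.53 d; minimum DO ≈ 5.64 mg/L

Mixed DO = (21.4×8.92 + 2.97×0.525)/(21.4+2.97) = 192.4/24.37 = 7.897 mg/L.
Mixed L₀ = (21.4×2.23 + 2.97×122)/(24.37) = 410.1/24.37 = 16.83 mg/L.
Initial deficit D₀ = C_s − DO₀ = 9.56 − 7.897 = 1.663 mg/L.
t_c = (1/0.5190) ln[(0.834/0.315)(1 − 1.663×0.5190/(0.315×16.83))] = 1.927 × ln(2.216) = 1.534 d.
D_c = (0.315/0.834) × 16.83 × e^(−0.315×1.534) = 0.3777 × 16.83 × 0.6169 = 3.921 mg/L.
Minimum DO = 9.56 − 3.921 = 5.639 mg/L.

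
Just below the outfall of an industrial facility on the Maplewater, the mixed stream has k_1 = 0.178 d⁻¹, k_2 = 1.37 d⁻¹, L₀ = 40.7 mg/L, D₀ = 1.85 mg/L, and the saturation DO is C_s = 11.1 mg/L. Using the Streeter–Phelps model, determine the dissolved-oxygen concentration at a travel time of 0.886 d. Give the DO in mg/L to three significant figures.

DO ≈ 7.16 mg/L

k_1 L₀/(k_2−k_1) = 0.178×40.7/(1.37−0.178) = 7.245/1.192 = 6.078 mg/L.
e^(−k_1 t) = e^(−0.178×0.8860) = 0.8541; e^(−k_2 t) = e^(−1.37×0.8860) = 0.2971.
D = 6.078 × (0.8541 − 0.2971) + 1.85 × 0.2971 = 3.386 + 0.5496 = 3.935 mg/L.
DO = C_s − D = 11.1 − 3.935 = 7.165 mg/L.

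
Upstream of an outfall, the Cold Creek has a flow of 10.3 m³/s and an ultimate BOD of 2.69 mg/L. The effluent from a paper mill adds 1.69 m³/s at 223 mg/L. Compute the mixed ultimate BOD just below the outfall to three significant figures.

Flow-weighted mixing: C = (Q_r C_r + Q_w C_w)/(Q_r + Q_w)
= (10.3×2.69 + 1.69×223)/(10.3 + 1.69) = 404.6/11.99 = 33.74 mg/L.

33.7 mg/L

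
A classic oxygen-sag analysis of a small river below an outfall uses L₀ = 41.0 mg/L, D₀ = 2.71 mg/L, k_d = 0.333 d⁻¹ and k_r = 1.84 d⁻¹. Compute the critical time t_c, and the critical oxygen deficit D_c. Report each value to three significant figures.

t_c = [1/(k_r−k_d)] ln[(k_r/k_d)(1 − D₀(k_r−k_d)/(k_d L₀))]
= [1/(1.84−0.333)] ln[(1.84/0.333)(1 − 2.71×1.507/(0.333×41.0))]
= (1/1.507) ln[5.526 × 0.7009] = 0.6636 × ln(3.873) = 0.6636 × 1.354 = 0.8984 d.
D_c = (k_d/k_r) L₀ e^(−k_d t_c) = (0.333/1.84) × 41.0 × e^(−0.333×0.8984) = 0.1810 × 41.0 × 0.7414 = 5.501 mg/L.

t_c ≈ 0.898 d; D_c ≈ 5.50 mg/L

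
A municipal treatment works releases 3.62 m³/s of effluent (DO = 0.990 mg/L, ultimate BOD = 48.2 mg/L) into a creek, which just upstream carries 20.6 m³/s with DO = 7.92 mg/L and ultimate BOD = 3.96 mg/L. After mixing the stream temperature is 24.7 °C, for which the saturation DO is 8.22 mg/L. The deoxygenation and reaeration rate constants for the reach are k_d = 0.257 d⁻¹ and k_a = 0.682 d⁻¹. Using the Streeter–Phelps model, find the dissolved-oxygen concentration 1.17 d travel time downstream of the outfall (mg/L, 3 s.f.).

DO ≈ 5.76 mg/L

Mixed DO = (20.6×7.92 + 3.62×0.990)/(20.6+3.62) = 166.7/24.22 = 6.884 mg/L.
Mixed L₀ = (20.6×3.96 + 3.62×48.2)/(24.22) = 256.1/24.22 = 10.57 mg/L.
Initial deficit D₀ = C_s − DO₀ = 8.22 − 6.884 = 1.336 mg/L.
D(1.17) = [0.257×10.57/(0.682−0.257)](e^(−0.257×1.17) − e^(−0.682×1.17)) + 1.336 e^(−0.682×1.17)
= 6.393 × (0.7403 − 0.4503) + 1.336 × 0.4503 = 2.456 mg/L.
DO = 8.22 − 2.456 = 5.764 mg/L.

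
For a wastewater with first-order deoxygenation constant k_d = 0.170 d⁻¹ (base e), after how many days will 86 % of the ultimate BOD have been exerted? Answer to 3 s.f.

y/L₀ = 1 − e^(−k_d t) = 0.86 ⇒ e^(−k_d t) = 0.140
t = −ln(0.140) / 0.170 = 1.966 / 0.170 = 11.57 d.

t ≈ 11.6 d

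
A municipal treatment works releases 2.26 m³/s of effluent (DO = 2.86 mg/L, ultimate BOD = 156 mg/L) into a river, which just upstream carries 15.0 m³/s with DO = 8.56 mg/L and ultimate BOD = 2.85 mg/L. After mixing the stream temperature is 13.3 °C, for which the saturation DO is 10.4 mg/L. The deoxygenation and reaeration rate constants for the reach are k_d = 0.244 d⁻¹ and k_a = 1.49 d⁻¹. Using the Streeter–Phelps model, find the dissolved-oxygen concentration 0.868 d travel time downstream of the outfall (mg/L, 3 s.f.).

Mixed DO = (15.0×8.56 + 2.26×2.86)/(15.0+2.26) = 134.9/17.26 = 7.814 mg/L.
Mixed L₀ = (15.0×2.85 + 2.26×156)/(17.26) = 395.3/17.26 = 22.90 mg/L.
Initial deficit D₀ = C_s − DO₀ = 10.4 − 7.814 = 2.586 mg/L.
D(0.868) = [0.244×22.90/(1.49−0.244)](e^(−0.244×0.868) − e^(−1.49×0.868)) + 2.586 e^(−1.49×0.868)
= 4.485 × (0.8091 − 0.2744) + 2.586 × 0.2744 = 3.108 mg/L.
DO = 10.4 − 3.108 = 7.292 mg/L.

DO ≈ 7.29 mg/L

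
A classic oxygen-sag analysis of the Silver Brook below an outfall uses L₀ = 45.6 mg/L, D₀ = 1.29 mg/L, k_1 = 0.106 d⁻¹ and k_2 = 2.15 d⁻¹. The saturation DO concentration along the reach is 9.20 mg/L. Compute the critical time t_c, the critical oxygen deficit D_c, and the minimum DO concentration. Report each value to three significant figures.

t_c ≈ 1.09 d; D_c ≈ 2.00 mg/L; min DO ≈ 7.20 mg/L

t_c = [1/(k_2−k_1)] ln[(k_2/k_1)(1 − D₀(k_2−k_1)/(k_1 L₀))]
= [1/(2.15−0.106)] ln[(2.15/0.106)(1 − 1.29×2.044/(0.106×45.6))]
= (1/2.044) ln[20.28 × 0.4545] = 0.4892 × ln(9.219) = 0.4892 × 2.221 = 1.087 d.
D_c = (k_1/k_2) L₀ e^(−k_1 t_c) = (0.106/2.15) × 45.6 × e^(−0.106×1.087) = 0.04930 × 45.6 × 0.8912 = 2.004 mg/L.
Minimum DO = C_s − D_c = 9.20 − 2.004 = 7.196 mg/L.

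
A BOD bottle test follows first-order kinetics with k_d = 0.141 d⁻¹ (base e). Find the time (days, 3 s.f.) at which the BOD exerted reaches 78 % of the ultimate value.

y/L₀ = 1 − e^(−k_d t) = 0.78 ⇒ e^(−k_d t) = 0.220
t = −ln(0.220) / 0.141 = 1.514 / 0.141 = 10.74 d.

t ≈ 10.7 d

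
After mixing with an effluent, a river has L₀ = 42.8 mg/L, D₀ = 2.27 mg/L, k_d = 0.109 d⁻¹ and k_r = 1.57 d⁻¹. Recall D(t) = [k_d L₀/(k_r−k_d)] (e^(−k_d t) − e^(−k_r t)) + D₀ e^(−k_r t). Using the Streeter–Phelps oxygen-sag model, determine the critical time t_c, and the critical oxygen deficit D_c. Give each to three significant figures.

t_c ≈ 0.976 d; D_c ≈ 2.67 mg/L

t_c = [1/(k_r−k_d)] ln[(k_r/k_d)(1 − D₀(k_r−k_d)/(k_d L₀))]
= [1/(1.57−0.109)] ln[(1.57/0.109)(1 − 2.27×1.461/(0.109×42.8))]
= (1/1.461) ln[14.40 × 0.2891] = 0.6845 × ln(4.164) = 0.6845 × 1.427 = 0.9764 d.
D_c = (k_d/k_r) L₀ e^(−k_d t_c) = (0.109/1.57) × 42.8 × e^(−0.109×0.9764) = 0.06943 × 42.8 × 0.8990 = 2.671 mg/L.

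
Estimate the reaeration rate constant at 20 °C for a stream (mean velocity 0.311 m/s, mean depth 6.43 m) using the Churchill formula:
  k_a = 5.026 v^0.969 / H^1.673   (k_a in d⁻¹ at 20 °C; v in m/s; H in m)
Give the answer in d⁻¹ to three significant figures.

k_a ≈ 0.0720 d⁻¹

k_a = 5.026 × 0.311^0.969 / 6.43^1.673 = 5.026 × 0.3225 / 22.50 = 0.07204 d⁻¹.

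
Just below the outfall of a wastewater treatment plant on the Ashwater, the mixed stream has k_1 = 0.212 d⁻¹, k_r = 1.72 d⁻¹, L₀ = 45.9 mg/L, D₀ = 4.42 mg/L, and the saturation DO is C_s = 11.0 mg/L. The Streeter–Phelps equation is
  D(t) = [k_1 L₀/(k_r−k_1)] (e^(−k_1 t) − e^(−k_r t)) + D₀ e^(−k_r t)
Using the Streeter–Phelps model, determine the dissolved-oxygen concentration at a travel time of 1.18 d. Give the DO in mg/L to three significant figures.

DO ≈ 6.24 mg/L

k_1 L₀/(k_r−k_1) = 0.212×45.9/(1.72−0.212) = 9.731/1.508 = 6.453 mg/L.
e^(−k_1 t) = e^(−0.212×1.180) = 0.7787; e^(−k_r t) = e^(−1.72×1.180) = 0.1314.
D = 6.453 × (0.7787 − 0.1314) + 4.42 × 0.1314 = 4.177 + 0.5807 = 4.758 mg/L.
DO = C_s − D = 11.0 − 4.758 = 6.242 mg/L.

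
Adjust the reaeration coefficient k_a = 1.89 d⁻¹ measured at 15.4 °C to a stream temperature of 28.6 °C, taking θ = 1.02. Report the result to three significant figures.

k_a ≈ 2.45 d⁻¹

k_a(T₂) = k_a(T₁) · θ^(T₂−T₁) = 1.89 × 1.02^(28.6−15.4)
= 1.89 × 1.02^13.2 = 1.89 × 1.299 = 2.455 d⁻¹.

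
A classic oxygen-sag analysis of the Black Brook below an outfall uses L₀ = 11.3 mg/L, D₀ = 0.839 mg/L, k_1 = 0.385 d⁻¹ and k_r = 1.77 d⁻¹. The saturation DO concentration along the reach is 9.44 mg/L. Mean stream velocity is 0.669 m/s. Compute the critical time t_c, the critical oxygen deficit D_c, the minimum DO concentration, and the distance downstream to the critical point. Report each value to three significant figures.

t_c = [1/(k_r−k_1)] ln[(k_r/k_1)(1 − D₀(k_r−k_1)/(k_1 L₀))]
= [1/(1.77−0.385)] ln[(1.77/0.385)(1 − 0.839×1.385/(0.385×11.3))]
= (1/1.385) ln[4.597 × 0.7329] = 0.7220 × ln(3.369) = 0.7220 × 1.215 = 0.8771 d.
D_c = (k_1/k_r) L₀ e^(−k_1 t_c) = (0.385/1.77) × 11.3 × e^(−0.385×0.8771) = 0.2175 × 11.3 × 0.7134 = 1.754 mg/L.
Minimum DO = C_s − D_c = 9.44 − 1.754 = 7.686 mg/L.
x_c = v t_c = 0.669 m/s × 0.8771 d × 86400 s/d = 50700 m ≈ 50.7 km.

t_c ≈ 0.877 d; D_c ≈ 1.75 mg/L; min DO ≈ 7.69 mg/L; x_c ≈ 50.7 km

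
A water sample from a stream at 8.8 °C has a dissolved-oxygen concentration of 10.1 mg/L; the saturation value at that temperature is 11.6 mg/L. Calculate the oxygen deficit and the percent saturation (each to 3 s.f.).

D ≈ 1.50 mg/L; 87.1 % saturation

D = C_s − C = 11.6 − 10.1 = 1.50 mg/L.
% saturation = 10.1/11.6 × 100 = 87.1 %.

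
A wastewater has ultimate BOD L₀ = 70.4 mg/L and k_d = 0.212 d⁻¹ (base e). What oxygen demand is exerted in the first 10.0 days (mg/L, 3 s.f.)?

y ≈ 61.9 mg/L

y_t = L₀(1 − e^(−k_d t)) = 70.4 × (1 − e^(−0.212×10.0))
= 70.4 × (1 − 0.1200) = 70.4 × 0.8800 = 61.95 mg/L.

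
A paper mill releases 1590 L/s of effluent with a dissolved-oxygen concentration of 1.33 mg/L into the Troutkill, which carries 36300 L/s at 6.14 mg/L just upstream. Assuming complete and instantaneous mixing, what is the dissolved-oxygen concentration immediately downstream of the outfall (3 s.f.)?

Flow-weighted mixing: C = (Q_r C_r + Q_w C_w)/(Q_r + Q_w)
= (36300×6.14 + 1590×1.33)/(36300 + 1590) = 225000/37890 = 5.938 mg/L.

5.94 mg/L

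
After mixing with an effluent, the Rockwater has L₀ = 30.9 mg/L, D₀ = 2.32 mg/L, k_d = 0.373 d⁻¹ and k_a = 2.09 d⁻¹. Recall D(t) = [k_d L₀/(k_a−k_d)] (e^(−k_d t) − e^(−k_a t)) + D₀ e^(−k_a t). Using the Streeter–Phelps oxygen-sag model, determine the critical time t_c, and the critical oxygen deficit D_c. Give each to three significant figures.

t_c ≈ 0.757 d; D_c ≈ 4.16 mg/L

At the critical point dD/dt = 0, so k_d L₀ e^(−k_d t) = k_a D. Substituting D(t) from the Streeter–Phelps equation and solving for t gives
t_c = ln[(k_a/k_d)(1 − D₀(k_a−k_d)/(k_d L₀))] / (k_a−k_d).
Here k_a−k_d = 1.717 d⁻¹ and 1 − D₀(k_a−k_d)/(k_d L₀) = 1 − 2.32×1.717/(0.373×30.9) = 0.6544, so
t_c = ln(5.603 × 0.6544) / 1.717 = 1.299 / 1.717 = 0.7567 d.
D_c = (k_d/k_a) L₀ e^(−k_d t_c) = (0.373/2.09) × 30.9 × e^(−0.373×0.7567) = 0.1785 × 30.9 × 0.7541 = 4.159 mg/L.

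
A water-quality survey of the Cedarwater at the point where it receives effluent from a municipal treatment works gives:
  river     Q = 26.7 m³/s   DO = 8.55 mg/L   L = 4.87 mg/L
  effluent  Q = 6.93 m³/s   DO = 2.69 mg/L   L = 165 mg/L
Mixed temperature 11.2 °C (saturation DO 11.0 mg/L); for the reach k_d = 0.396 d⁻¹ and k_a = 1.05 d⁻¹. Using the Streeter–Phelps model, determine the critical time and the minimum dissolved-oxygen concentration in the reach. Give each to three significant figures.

Mixed DO = (26.7×8.55 + 6.93×2.69)/(26.7+6.93) = 246.9/33.63 = 7.342 mg/L.
Mixed L₀ = (26.7×4.87 + 6.93×165)/(33.63) = 1273/33.63 = 37.87 mg/L.
Initial deficit D₀ = C_s − DO₀ = 11.0 − 7.342 = 3.658 mg/L.
t_c = (1/0.6540) ln[(1.05/0.396)(1 − 3.658×0.6540/(0.396×37.87))] = 1.529 × ln(2.229) = 1.225 d.
D_c = (0.396/1.05) × 37.87 × e^(−0.396×1.225) = 0.3771 × 37.87 × 0.6156 = 8.791 mg/L.
Minimum DO = 11.0 − 8.791 = 2.209 mg/L.

t_c ≈ 1.23 d; minimum DO ≈ 2.21 mg/L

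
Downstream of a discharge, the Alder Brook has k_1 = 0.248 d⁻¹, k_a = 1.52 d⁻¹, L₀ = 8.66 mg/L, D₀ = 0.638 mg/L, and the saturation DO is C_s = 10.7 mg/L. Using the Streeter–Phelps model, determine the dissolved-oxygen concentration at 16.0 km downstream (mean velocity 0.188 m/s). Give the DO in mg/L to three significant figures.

Travel time t = x/v = 16.0 km / (0.188 m/s) = 16000 m / 0.188 m/s = 85110 s = 0.9850 d.
k_1 L₀/(k_a−k_1) = 0.248×8.66/(1.52−0.248) = 2.148/1.272 = 1.688 mg/L.
e^(−k_1 t) = e^(−0.248×0.9850) = 0.7833; e^(−k_a t) = e^(−1.52×0.9850) = 0.2237.
D = 1.688 × (0.7833 − 0.2237) + 0.638 × 0.2237 = 0.9447 + 0.1428 = 1.087 mg/L.
DO = C_s − D = 10.7 − 1.087 = 9.613 mg/L.

DO ≈ 9.61 mg/L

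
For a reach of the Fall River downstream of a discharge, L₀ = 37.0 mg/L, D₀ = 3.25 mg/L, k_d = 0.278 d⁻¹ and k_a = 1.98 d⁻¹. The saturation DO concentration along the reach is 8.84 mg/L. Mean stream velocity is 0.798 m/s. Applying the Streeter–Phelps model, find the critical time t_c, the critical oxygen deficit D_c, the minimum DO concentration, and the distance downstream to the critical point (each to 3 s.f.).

With k_a/k_d = 7.122 and 1 − D₀(k_a−k_d)/(k_d L₀) = 0.4622,
t_c = ln(7.122 × 0.4622) / (1.98 − 0.278) = ln(3.292) / 1.702 = 1.192/1.702 = 0.7001 d.
L(t_c) = L₀ e^(−k_d t_c) = 37.0 × 0.8231 = 30.46 mg/L, and at the critical point k_a D_c = k_d L, so D_c = (0.278/1.98) × 30.46 = 4.276 mg/L.
Minimum DO = C_s − D_c = 8.84 − 4.276 = 4.564 mg/L.
x_c = v t_c = 0.798 m/s × 0.7001 d × 86400 s/d = 48270 m ≈ 48.3 km.

t_c ≈ 0.700 d; D_c ≈ 4.28 mg/L; min DO ≈ 4.56 mg/L; x_c ≈ 48.3 km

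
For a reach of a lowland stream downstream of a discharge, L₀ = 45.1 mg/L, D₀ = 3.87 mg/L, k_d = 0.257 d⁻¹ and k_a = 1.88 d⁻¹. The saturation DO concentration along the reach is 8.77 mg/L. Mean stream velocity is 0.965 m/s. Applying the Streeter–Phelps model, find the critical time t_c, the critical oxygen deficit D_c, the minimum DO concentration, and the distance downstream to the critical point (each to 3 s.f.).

t_c ≈ 0.745 d; D_c ≈ 5.09 mg/L; min DO ≈ 3.68 mg/L; x_c ≈ 62.1 km

With k_a/k_d = 7.315 and 1 − D₀(k_a−k_d)/(k_d L₀) = 0.4581,
t_c = ln(7.315 × 0.4581) / (1.88 − 0.257) = ln(3.351) / 1.623 = 1.209/1.623 = 0.7451 d.
L(t_c) = L₀ e^(−k_d t_c) = 45.1 × 0.8257 = 37.24 mg/L, and at the critical point k_a D_c = k_d L, so D_c = (0.257/1.88) × 37.24 = 5.091 mg/L.
Minimum DO = C_s − D_c = 8.77 − 5.091 = 3.679 mg/L.
x_c = v t_c = 0.965 m/s × 0.7451 d × 86400 s/d = 62120 m ≈ 62.1 km.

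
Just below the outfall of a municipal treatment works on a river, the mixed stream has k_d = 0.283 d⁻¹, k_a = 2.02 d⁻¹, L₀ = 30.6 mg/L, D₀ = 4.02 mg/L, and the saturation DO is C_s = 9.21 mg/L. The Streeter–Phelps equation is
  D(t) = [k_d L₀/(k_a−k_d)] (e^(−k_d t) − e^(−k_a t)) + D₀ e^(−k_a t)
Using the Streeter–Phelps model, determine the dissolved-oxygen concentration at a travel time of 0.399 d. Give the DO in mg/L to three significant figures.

k_d L₀/(k_a−k_d) = 0.283×30.6/(2.02−0.283) = 8.660/1.737 = 4.985 mg/L.
e^(−k_d t) = e^(−0.283×0.3990) = 0.8932; e^(−k_a t) = e^(−2.02×0.3990) = 0.4466.
D = 4.985 × (0.8932 − 0.4466) + 4.02 × 0.4466 = 2.226 + 1.796 = 4.022 mg/L.
DO = C_s − D = 9.21 − 4.022 = 5.188 mg/L.

DO ≈ 5.19 mg/L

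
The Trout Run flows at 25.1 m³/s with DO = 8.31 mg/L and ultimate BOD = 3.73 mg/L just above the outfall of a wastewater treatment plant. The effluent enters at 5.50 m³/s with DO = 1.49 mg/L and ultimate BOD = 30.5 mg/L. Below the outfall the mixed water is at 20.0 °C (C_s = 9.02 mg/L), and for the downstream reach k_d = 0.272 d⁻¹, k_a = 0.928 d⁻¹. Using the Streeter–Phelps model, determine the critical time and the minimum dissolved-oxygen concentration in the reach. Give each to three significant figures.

t_c ≈ 0.665 d; minimum DO ≈ 6.93 mg/L

Mixed DO = (25.1×8.31 + 5.50×1.49)/(25.1+5.50) = 216.8/30.60 = 7.084 mg/L.
Mixed L₀ = (25.1×3.73 + 5.50×30.5)/(30.60) = 261.4/30.60 = 8.542 mg/L.
Initial deficit D₀ = C_s − DO₀ = 9.02 − 7.084 = 1.936 mg/L.
t_c = (1/0.6560) ln[(0.928/0.272)(1 − 1.936×0.6560/(0.272×8.542))] = 1.524 × ln(1.547) = 0.6651 d.
D_c = (0.272/0.928) × 8.542 × e^(−0.272×0.6651) = 0.2931 × 8.542 × 0.8345 = 2.089 mg/L.
Minimum DO = 9.02 − 2.089 = 6.931 mg/L.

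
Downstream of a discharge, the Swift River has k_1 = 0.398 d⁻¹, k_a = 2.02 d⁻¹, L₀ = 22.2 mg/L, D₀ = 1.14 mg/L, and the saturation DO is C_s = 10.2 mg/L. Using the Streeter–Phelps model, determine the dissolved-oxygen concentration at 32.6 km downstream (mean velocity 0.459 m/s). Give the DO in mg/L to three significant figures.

Travel time t = x/v = 32.6 km / (0.459 m/s) = 32600 m / 0.459 m/s = 71020 s = 0.8220 d.
k_1 L₀/(k_a−k_1) = 0.398×22.2/(2.02−0.398) = 8.836/1.622 = 5.447 mg/L.
e^(−k_1 t) = e^(−0.398×0.8220) = 0.7210; e^(−k_a t) = e^(−2.02×0.8220) = 0.1900.
D = 5.447 × (0.7210 − 0.1900) + 1.14 × 0.1900 = 2.892 + 0.2166 = 3.109 mg/L.
DO = C_s − D = 10.2 − 3.109 = 7.091 mg/L.

DO ≈ 7.09 mg/L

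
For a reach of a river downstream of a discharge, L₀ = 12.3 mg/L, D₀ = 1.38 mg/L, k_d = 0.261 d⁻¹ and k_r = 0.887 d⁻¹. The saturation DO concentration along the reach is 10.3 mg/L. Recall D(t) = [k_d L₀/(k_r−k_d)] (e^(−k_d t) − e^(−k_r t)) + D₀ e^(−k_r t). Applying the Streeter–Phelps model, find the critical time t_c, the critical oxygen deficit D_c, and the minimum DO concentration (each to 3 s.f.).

t_c = [1/(k_r−k_d)] ln[(k_r/k_d)(1 − D₀(k_r−k_d)/(k_d L₀))]
= [1/(0.887−0.261)] ln[(0.887/0.261)(1 − 1.38×0.6260/(0.261×12.3))]
= (1/0.6260) ln[3.398 × 0.7309] = 1.597 × ln(2.484) = 1.597 × 0.9099 = 1.453 d.
D_c = (k_d/k_r) L₀ e^(−k_d t_c) = (0.261/0.887) × 12.3 × e^(−0.261×1.453) = 0.2943 × 12.3 × 0.6843 = 2.477 mg/L.
Minimum DO = C_s − D_c = 10.3 − 2.477 = 7.823 mg/L.

t_c ≈ 1.45 d; D_c ≈ 2.48 mg/L; min DO ≈ 7.82 mg/L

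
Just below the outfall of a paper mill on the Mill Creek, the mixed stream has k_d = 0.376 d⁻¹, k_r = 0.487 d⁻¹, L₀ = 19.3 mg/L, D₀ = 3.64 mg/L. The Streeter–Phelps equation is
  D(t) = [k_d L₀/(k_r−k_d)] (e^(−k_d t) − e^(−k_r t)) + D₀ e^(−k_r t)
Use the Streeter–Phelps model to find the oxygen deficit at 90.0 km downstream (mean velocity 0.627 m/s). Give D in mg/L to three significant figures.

D ≈ 7.52 mg/L

Travel time t = x/v = 90.0 km / (0.627 m/s) = 90000 m / 0.627 m/s = 143500 s = 1.661 d.
k_d L₀/(k_r−k_d) = 0.376×19.3/(0.487−0.376) = 7.257/0.1110 = 65.38 mg/L.
e^(−k_d t) = e^(−0.376×1.661) = 0.5354; e^(−k_r t) = e^(−0.487×1.661) = 0.4453.
D = 65.38 × (0.5354 − 0.4453) + 3.64 × 0.4453 = 5.895 + 1.621 = 7.516 mg/L.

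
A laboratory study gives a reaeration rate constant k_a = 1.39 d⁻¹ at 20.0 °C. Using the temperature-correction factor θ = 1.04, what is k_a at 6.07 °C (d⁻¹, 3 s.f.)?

k_a(T₂) = k_a(T₁) · θ^(T₂−T₁) = 1.39 × 1.04^(6.07−20.0)
= 1.39 × 1.04^-13.9 = 1.39 × 0.5791 = 0.8049 d⁻¹.

k_a ≈ 0.805 d⁻¹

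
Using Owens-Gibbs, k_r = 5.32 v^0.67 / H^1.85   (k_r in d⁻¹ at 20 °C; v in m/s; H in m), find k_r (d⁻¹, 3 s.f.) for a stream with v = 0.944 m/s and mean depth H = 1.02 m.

k_r ≈ 4.93 d⁻¹

k_r = 5.32 × 0.944^0.67 / 1.02^1.85 = 5.32 × 0.9621 / 1.037 = 4.934 d⁻¹.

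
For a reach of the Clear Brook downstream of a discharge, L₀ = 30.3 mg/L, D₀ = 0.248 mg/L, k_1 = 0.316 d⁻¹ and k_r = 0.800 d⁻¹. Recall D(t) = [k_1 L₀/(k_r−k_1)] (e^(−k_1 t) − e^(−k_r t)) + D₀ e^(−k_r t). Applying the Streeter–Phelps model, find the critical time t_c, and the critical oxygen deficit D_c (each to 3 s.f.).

t_c ≈ 1.89 d; D_c ≈ 6.58 mg/L

With k_r/k_1 = 2.532 and 1 − D₀(k_r−k_1)/(k_1 L₀) = 0.9875,
t_c = ln(2.532 × 0.9875) / (0.800 − 0.316) = ln(2.500) / 0.4840 = 0.9163/0.4840 = 1.893 d.
L(t_c) = L₀ e^(−k_1 t_c) = 30.3 × 0.5498 = 16.66 mg/L, and at the critical point k_r D_c = k_1 L, so D_c = (0.316/0.800) × 16.66 = 6.580 mg/L.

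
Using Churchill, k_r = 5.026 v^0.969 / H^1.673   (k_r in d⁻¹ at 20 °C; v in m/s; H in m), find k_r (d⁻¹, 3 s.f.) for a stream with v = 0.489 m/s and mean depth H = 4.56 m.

k_r = 5.026 × 0.489^0.969 / 4.56^1.673 = 5.026 × 0.5000 / 12.66 = 0.1985 d⁻¹.

k_r ≈ 0.198 d⁻¹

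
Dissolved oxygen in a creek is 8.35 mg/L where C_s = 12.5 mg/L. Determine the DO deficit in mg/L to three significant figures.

D = C_s − C = 12.5 − 8.35 = 4.15 mg/L.

D ≈ 4.15 mg/L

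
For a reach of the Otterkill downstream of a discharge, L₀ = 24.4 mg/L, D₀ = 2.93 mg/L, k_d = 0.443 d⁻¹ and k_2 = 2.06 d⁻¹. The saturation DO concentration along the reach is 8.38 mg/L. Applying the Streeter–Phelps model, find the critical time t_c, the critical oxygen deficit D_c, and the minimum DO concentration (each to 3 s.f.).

At the critical point dD/dt = 0, so k_d L₀ e^(−k_d t) = k_2 D. Substituting D(t) from the Streeter–Phelps equation and solving for t gives
t_c = ln[(k_2/k_d)(1 − D₀(k_2−k_d)/(k_d L₀))] / (k_2−k_d).
Here k_2−k_d = 1.617 d⁻¹ and 1 − D₀(k_2−k_d)/(k_d L₀) = 1 − 2.93×1.617/(0.443×24.4) = 0.5617, so
t_c = ln(4.650 × 0.5617) / 1.617 = 0.9601 / 1.617 = 0.5937 d.
D_c = (k_d/k_2) L₀ e^(−k_d t_c) = (0.443/2.06) × 24.4 × e^(−0.443×0.5937) = 0.2150 × 24.4 × 0.7687 = 4.034 mg/L.
Minimum DO = C_s − D_c = 8.38 − 4.034 = 4.346 mg/L.

t_c ≈ 0.594 d; D_c ≈ 4.03 mg/L; min DO ≈ 4.35 mg/L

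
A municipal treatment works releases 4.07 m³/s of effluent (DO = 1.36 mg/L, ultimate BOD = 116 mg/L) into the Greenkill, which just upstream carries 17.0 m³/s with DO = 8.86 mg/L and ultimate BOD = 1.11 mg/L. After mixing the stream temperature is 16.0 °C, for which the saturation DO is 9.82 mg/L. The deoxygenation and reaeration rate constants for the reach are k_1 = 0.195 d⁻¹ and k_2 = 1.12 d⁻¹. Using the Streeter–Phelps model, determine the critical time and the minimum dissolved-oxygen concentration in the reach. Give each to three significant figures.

Mixed DO = (17.0×8.86 + 4.07×1.36)/(17.0+4.07) = 156.2/21.07 = 7.411 mg/L.
Mixed L₀ = (17.0×1.11 + 4.07×116)/(21.07) = 491.0/21.07 = 23.30 mg/L.
Initial deficit D₀ = C_s − DO₀ = 9.82 − 7.411 = 2.409 mg/L.
t_c = (1/0.9250) ln[(1.12/0.195)(1 − 2.409×0.9250/(0.195×23.30))] = 1.081 × ln(2.927) = 1.161 d.
D_c = (0.195/1.12) × 23.30 × e^(−0.195×1.161) = 0.1741 × 23.30 × 0.7974 = 3.235 mg/L.
Minimum DO = 9.82 − 3.235 = 6.585 mg/L.

t_c ≈ 1.16 d; minimum DO ≈ 6.58 mg/L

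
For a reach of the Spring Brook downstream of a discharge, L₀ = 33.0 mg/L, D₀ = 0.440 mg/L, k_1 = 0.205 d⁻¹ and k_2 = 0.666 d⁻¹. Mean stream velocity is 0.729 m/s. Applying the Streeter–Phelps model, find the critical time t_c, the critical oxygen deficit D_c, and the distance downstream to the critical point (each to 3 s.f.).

At the critical point dD/dt = 0, so k_1 L₀ e^(−k_1 t) = k_2 D. Substituting D(t) from the Streeter–Phelps equation and solving for t gives
t_c = ln[(k_2/k_1)(1 − D₀(k_2−k_1)/(k_1 L₀))] / (k_2−k_1).
Here k_2−k_1 = 0.4610 d⁻¹ and 1 − D₀(k_2−k_1)/(k_1 L₀) = 1 − 0.440×0.4610/(0.205×33.0) = 0.9700, so
t_c = ln(3.249 × 0.9700) / 0.4610 = 1.148 / 0.4610 = 2.490 d.
L(t_c) = L₀ e^(−k_1 t_c) = 33.0 × 0.6002 = 19.81 mg/L, and at the critical point k_2 D_c = k_1 L, so D_c = (0.205/0.666) × 19.81 = 6.097 mg/L.
x_c = v t_c = 0.729 m/s × 2.490 d × 86400 s/d = 156800 m ≈ 157 km.

t_c ≈ 2.49 d; D_c ≈ 6.10 mg/L; x_c ≈ 157 km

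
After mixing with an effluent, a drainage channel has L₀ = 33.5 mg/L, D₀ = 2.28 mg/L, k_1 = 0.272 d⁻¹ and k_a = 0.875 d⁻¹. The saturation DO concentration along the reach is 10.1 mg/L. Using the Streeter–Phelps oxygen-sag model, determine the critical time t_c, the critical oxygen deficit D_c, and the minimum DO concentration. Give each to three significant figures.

With k_a/k_1 = 3.217 and 1 − D₀(k_a−k_1)/(k_1 L₀) = 0.8491,
t_c = ln(3.217 × 0.8491) / (0.875 − 0.272) = ln(2.732) / 0.6030 = 1.005/0.6030 = 1.666 d.
D_c = (k_1/k_a) L₀ e^(−k_1 t_c) = (0.272/0.875) × 33.5 × e^(−0.272×1.666) = 0.3109 × 33.5 × 0.6355 = 6.618 mg/L.
Minimum DO = C_s − D_c = 10.1 − 6.618 = 3.482 mg/L.

t_c ≈ 1.67 d; D_c ≈ 6.62 mg/L; min DO ≈ 3.48 mg/L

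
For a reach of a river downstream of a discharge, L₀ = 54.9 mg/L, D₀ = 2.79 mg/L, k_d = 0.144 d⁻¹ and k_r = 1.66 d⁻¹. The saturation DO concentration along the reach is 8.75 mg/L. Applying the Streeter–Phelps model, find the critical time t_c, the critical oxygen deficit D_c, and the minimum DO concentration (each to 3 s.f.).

At the critical point dD/dt = 0, so k_d L₀ e^(−k_d t) = k_r D. Substituting D(t) from the Streeter–Phelps equation and solving for t gives
t_c = ln[(k_r/k_d)(1 − D₀(k_r−k_d)/(k_d L₀))] / (k_r−k_d).
Here k_r−k_d = 1.516 d⁻¹ and 1 − D₀(k_r−k_d)/(k_d L₀) = 1 − 2.79×1.516/(0.144×54.9) = 0.4650, so
t_c = ln(11.53 × 0.4650) / 1.516 = 1.679 / 1.516 = 1.108 d.
D_c = (k_d/k_r) L₀ e^(−k_d t_c) = (0.144/1.66) × 54.9 × e^(−0.144×1.108) = 0.08675 × 54.9 × 0.8526 = 4.060 mg/L.
Minimum DO = C_s − D_c = 8.75 − 4.060 = 4.690 mg/L.

t_c ≈ 1.11 d; D_c ≈ 4.06 mg/L; min DO ≈ 4.69 mg/L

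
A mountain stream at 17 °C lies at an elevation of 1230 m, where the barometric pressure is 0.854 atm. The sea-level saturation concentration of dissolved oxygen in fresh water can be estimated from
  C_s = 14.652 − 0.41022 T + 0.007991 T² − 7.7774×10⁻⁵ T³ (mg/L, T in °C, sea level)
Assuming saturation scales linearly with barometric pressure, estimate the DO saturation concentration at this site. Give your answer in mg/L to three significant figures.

At sea level: C_s = 14.652 − 0.41022×17 + 0.007991×17² − 7.7774×10⁻⁵×17³ = 9.606 mg/L.
Pressure correction: C_s' = 9.606 × 0.854 = 8.203 mg/L.

C_s ≈ 8.20 mg/L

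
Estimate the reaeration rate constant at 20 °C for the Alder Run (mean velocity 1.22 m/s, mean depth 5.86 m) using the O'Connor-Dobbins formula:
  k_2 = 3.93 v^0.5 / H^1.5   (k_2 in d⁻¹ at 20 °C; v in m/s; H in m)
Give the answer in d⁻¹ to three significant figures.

k_2 = 3.93 × 1.22^0.5 / 5.86^1.5 = 3.93 × 1.105 / 14.19 = 0.3060 d⁻¹.

k_2 ≈ 0.306 d⁻¹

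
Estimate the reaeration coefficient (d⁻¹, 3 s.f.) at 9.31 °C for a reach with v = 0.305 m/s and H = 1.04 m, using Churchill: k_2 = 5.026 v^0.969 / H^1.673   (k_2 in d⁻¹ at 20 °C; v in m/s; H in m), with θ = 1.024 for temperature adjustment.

k_2 ≈ 1.16 d⁻¹

k_2(20) = 5.026 × 0.305^0.969 / 1.04^1.673 = 5.026 × 0.3164 / 1.068 = 1.489 d⁻¹.
k_2(9.31) = 1.489 × 1.024^(9.31−20) = 1.489 × 0.7761 = 1.156 d⁻¹.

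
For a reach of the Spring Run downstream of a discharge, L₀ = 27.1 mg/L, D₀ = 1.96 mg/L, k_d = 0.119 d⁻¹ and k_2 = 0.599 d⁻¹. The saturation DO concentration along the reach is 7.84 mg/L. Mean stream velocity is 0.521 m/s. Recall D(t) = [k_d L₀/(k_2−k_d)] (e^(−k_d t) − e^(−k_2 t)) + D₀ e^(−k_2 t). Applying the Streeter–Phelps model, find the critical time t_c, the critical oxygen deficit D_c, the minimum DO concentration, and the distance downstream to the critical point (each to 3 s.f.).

t_c ≈ 2.65 d; D_c ≈ 3.93 mg/L; min DO ≈ 3.91 mg/L; x_c ≈ 119 km

At the critical point dD/dt = 0, so k_d L₀ e^(−k_d t) = k_2 D. Substituting D(t) from the Streeter–Phelps equation and solving for t gives
t_c = ln[(k_2/k_d)(1 − D₀(k_2−k_d)/(k_d L₀))] / (k_2−k_d).
Here k_2−k_d = 0.4800 d⁻¹ and 1 − D₀(k_2−k_d)/(k_d L₀) = 1 − 1.96×0.4800/(0.119×27.1) = 0.7083, so
t_c = ln(5.034 × 0.7083) / 0.4800 = 1.271 / 0.4800 = 2.648 d.
D_c = (k_d/k_2) L₀ e^(−k_d t_c) = (0.119/0.599) × 27.1 × e^(−0.119×2.648) = 0.1987 × 27.1 × 0.7297 = 3.928 mg/L.
Minimum DO = C_s − D_c = 7.84 − 3.928 = 3.912 mg/L.
x_c = v t_c = 0.521 m/s × 2.648 d × 86400 s/d = 119200 m ≈ 119 km.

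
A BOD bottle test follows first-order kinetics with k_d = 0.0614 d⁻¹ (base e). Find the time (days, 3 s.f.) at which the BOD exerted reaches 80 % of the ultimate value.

t ≈ 26.2 d

y/L₀ = 1 − e^(−k_d t) = 0.80 ⇒ e^(−k_d t) = 0.200
t = −ln(0.200) / 0.0614 = 1.609 / 0.0614 = 26.21 d.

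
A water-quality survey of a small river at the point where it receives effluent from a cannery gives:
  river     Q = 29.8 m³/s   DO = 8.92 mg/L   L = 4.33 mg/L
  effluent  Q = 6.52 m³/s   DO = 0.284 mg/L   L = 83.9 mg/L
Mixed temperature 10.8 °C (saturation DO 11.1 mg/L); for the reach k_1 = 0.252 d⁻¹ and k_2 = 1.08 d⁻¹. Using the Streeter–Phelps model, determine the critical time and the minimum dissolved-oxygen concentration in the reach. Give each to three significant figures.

t_c ≈ 0.460 d; minimum DO ≈ 7.23 mg/L

Mixed DO = (29.8×8.92 + 6.52×0.284)/(29.8+6.52) = 267.7/36.32 = 7.370 mg/L.
Mixed L₀ = (29.8×4.33 + 6.52×83.9)/(36.32) = 676.1/36.32 = 18.61 mg/L.
Initial deficit D₀ = C_s − DO₀ = 11.1 − 7.370 = 3.730 mg/L.
t_c = (1/0.8280) ln[(1.08/0.252)(1 − 3.730×0.8280/(0.252×18.61))] = 1.208 × ln(1.464) = 0.4601 d.
D_c = (0.252/1.08) × 18.61 × e^(−0.252×0.4601) = 0.2333 × 18.61 × 0.8905 = 3.868 mg/L.
Minimum DO = 11.1 − 3.868 = 7.232 mg/L.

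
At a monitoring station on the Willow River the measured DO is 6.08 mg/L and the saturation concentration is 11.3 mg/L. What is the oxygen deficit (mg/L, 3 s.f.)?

D = C_s − C = 11.3 − 6.08 = 5.22 mg/L.

D ≈ 5.22 mg/L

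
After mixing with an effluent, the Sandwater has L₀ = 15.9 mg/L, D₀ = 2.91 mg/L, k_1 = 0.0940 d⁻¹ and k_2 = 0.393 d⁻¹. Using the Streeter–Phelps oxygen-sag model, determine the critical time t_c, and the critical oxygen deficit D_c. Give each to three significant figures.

t_c ≈ 1.87 d; D_c ≈ 3.19 mg/L

With k_2/k_1 = 4.181 and 1 − D₀(k_2−k_1)/(k_1 L₀) = 0.4178,
t_c = ln(4.181 × 0.4178) / (0.393 − 0.0940) = ln(1.747) / 0.2990 = 0.5579/0.2990 = 1.866 d.
D_c = (k_1/k_2) L₀ e^(−k_1 t_c) = (0.0940/0.393) × 15.9 × e^(−0.0940×1.866) = 0.2392 × 15.9 × 0.8391 = 3.191 mg/L.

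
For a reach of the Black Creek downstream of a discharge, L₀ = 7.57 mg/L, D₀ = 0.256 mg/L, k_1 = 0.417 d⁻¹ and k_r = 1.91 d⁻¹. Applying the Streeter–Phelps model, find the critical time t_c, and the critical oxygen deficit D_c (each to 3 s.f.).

t_c ≈ 0.933 d; D_c ≈ 1.12 mg/L

At the critical point dD/dt = 0, so k_1 L₀ e^(−k_1 t) = k_r D. Substituting D(t) from the Streeter–Phelps equation and solving for t gives
t_c = ln[(k_r/k_1)(1 − D₀(k_r−k_1)/(k_1 L₀))] / (k_r−k_1).
Here k_r−k_1 = 1.493 d⁻¹ and 1 − D₀(k_r−k_1)/(k_1 L₀) = 1 − 0.256×1.493/(0.417×7.57) = 0.8789, so
t_c = ln(4.580 × 0.8789) / 1.493 = 1.393 / 1.493 = 0.9328 d.
D_c = (k_1/k_r) L₀ e^(−k_1 t_c) = (0.417/1.91) × 7.57 × e^(−0.417×0.9328) = 0.2183 × 7.57 × 0.6777 = 1.120 mg/L.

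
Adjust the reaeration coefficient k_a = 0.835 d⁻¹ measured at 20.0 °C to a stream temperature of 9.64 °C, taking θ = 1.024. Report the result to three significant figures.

k_a(T₂) = k_a(T₁) · θ^(T₂−T₁) = 0.835 × 1.024^(9.64−20.0)
= 0.835 × 1.024^-10.4 = 0.835 × 0.7822 = 0.6531 d⁻¹.

k_a ≈ 0.653 d⁻¹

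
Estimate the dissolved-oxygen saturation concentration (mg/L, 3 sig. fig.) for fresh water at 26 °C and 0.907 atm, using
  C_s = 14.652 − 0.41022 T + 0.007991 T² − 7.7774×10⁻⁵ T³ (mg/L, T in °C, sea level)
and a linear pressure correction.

At sea level: C_s = 14.652 − 0.41022×26 + 0.007991×26² − 7.7774×10⁻⁵×26³ = 8.021 mg/L.
Pressure correction: C_s' = 8.021 × 0.907 = 7.275 mg/L.

C_s ≈ 7.28 mg/L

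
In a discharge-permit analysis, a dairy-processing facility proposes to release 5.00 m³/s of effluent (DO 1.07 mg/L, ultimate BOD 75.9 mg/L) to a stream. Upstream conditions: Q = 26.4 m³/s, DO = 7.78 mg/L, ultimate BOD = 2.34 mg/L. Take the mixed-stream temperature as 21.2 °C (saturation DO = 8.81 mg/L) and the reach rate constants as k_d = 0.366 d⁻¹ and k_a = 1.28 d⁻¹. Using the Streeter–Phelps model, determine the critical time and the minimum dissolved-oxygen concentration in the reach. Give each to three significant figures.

Mixed DO = (26.4×7.78 + 5.00×1.07)/(26.4+5.00) = 210.7/31.40 = 6.712 mg/L.
Mixed L₀ = (26.4×2.34 + 5.00×75.9)/(31.40) = 441.3/31.40 = 14.05 mg/L.
Initial deficit D₀ = C_s − DO₀ = 8.81 − 6.712 = 2.098 mg/L.
t_c = (1/0.9140) ln[(1.28/0.366)(1 − 2.098×0.9140/(0.366×14.05))] = 1.094 × ln(2.193) = 0.8592 d.
D_c = (0.366/1.28) × 14.05 × e^(−0.366×0.8592) = 0.2859 × 14.05 × 0.7302 = 2.934 mg/L.
Minimum DO = 8.81 − 2.934 = 5.876 mg/L.

t_c ≈ 0.859 d; minimum DO ≈ 5.88 mg/L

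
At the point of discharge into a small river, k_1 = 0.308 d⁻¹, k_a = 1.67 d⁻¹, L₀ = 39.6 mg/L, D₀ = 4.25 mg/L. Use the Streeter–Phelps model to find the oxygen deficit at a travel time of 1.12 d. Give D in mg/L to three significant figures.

D ≈ 5.62 mg/L

k_1 L₀/(k_a−k_1) = 0.308×39.6/(1.67−0.308) = 12.20/1.362 = 8.955 mg/L.
e^(−k_1 t) = e^(−0.308×1.120) = 0.7082; e^(−k_a t) = e^(−1.67×1.120) = 0.1541.
D = 8.955 × (0.7082 − 0.1541) + 4.25 × 0.1541 = 4.963 + 0.6548 = 5.618 mg/L.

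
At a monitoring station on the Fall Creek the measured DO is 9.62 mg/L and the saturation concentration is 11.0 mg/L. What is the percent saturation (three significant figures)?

87.5 % saturation

% saturation = C/C_s × 100 = 9.62/11.0 × 100 = 87.5 %.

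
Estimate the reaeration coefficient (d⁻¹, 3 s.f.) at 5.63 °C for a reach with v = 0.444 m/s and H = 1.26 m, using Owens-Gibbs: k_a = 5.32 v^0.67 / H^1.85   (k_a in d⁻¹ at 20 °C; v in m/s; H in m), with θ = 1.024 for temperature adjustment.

k_a ≈ 1.43 d⁻¹

k_a(20) = 5.32 × 0.444^0.67 / 1.26^1.85 = 5.32 × 0.5804 / 1.534 = 2.014 d⁻¹.
k_a(5.63) = 2.014 × 1.024^(5.63−20) = 2.014 × 0.7112 = 1.432 d⁻¹.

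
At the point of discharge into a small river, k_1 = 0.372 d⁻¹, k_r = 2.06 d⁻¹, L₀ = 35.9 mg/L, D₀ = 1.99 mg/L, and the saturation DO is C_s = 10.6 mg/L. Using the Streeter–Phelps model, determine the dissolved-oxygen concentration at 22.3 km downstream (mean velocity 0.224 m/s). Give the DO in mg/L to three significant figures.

DO ≈ 6.00 mg/L

Travel time t = x/v = 22.3 km / (0.224 m/s) = 22300 m / 0.224 m/s = 99550 s = 1.152 d.
k_1 L₀/(k_r−k_1) = 0.372×35.9/(2.06−0.372) = 13.35/1.688 = 7.912 mg/L.
e^(−k_1 t) = e^(−0.372×1.152) = 0.6514; e^(−k_r t) = e^(−2.06×1.152) = 0.09314.
D = 7.912 × (0.6514 − 0.09314) + 1.99 × 0.09314 = 4.417 + 0.1854 = 4.602 mg/L.
DO = C_s − D = 10.6 − 4.602 = 5.998 mg/L.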